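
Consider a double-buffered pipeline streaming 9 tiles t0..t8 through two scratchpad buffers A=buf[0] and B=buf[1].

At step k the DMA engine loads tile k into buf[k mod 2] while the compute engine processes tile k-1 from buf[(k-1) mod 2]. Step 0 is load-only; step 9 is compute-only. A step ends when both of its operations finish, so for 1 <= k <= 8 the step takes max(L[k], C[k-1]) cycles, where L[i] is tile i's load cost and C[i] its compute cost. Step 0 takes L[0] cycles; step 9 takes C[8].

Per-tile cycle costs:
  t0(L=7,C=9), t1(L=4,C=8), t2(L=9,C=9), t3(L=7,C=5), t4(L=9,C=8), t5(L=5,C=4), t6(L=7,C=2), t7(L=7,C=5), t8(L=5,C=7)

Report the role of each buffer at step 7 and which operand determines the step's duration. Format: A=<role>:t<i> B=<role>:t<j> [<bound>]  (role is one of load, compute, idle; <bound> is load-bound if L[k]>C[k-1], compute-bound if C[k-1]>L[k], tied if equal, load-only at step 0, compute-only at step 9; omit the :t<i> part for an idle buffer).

step 7: A=compute:t6 B=load:t7 [load-bound]

[0] DMA t0→A (7c) ∥ CU idle ⇒ 7c, clock 7
[1] DMA t1→B (4c) ∥ CU A:t0 (9c) ⇒ 9c, clock 16
[2] DMA t2→A (9c) ∥ CU B:t1 (8c) ⇒ 9c, clock 25
[3] DMA t3→B (7c) ∥ CU A:t2 (9c) ⇒ 9c, clock 34
[4] DMA t4→A (9c) ∥ CU B:t3 (5c) ⇒ 9c, clock 43
[5] DMA t5→B (5c) ∥ CU A:t4 (8c) ⇒ 8c, clock 51
[6] DMA t6→A (7c) ∥ CU B:t5 (4c) ⇒ 7c, clock 58
[7] DMA t7→B (7c) ∥ CU A:t6 (2c) ⇒ 7c, clock 65
[8] DMA t8→A (5c) ∥ CU B:t7 (5c) ⇒ 5c, clock 70
[9] DMA idle ∥ CU A:t8 (7c) ⇒ 7c, clock 77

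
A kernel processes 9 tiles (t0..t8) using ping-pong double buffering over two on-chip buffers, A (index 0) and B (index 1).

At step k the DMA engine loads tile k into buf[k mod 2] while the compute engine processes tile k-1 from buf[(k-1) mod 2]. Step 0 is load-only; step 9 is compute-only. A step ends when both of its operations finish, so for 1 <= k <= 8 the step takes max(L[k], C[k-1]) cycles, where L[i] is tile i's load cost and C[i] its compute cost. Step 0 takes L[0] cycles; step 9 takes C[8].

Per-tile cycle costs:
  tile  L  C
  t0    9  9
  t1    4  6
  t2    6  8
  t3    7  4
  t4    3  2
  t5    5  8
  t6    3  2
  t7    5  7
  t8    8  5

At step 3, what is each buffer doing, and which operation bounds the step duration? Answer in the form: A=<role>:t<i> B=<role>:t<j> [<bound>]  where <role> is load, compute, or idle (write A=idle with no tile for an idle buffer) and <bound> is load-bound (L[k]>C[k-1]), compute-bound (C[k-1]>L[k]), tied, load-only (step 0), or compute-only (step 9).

step 3: A=compute:t2 B=load:t3 [compute-bound]

  0. 9=9c; end=9; A:t0 B:-
  1. max(4,9)=9c; end=18; A:t0 B:t1
  2. max(6,6)=6c; end=24; A:t2 B:t1
  3. max(7,8)=8c; end=32; A:t2 B:t3
  4. max(3,4)=4c; end=36; A:t4 B:t3
  5. max(5,2)=5c; end=41; A:t4 B:t5
  6. max(3,8)=8c; end=49; A:t6 B:t5
  7. max(5,2)=5c; end=54; A:t6 B:t7
  8. max(8,7)=8c; end=62; A:t8 B:t7
  9. 5=5c; end=67; A:t8 B:t7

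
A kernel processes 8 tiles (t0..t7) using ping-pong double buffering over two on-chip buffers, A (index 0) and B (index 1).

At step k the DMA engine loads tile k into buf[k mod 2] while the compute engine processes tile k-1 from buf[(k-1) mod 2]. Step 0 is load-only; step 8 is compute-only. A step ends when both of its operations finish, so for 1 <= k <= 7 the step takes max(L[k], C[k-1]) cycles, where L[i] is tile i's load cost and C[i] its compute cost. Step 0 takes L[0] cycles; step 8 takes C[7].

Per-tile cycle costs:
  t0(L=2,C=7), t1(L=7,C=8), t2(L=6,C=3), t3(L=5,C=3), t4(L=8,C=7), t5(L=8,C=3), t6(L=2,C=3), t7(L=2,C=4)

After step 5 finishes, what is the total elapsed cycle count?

end_cycle[5] = 38

k=0 load=t0/2c comp=- wait=2 total=2
k=1 load=t1/7c comp=t0/7c wait=7 total=9
k=2 load=t2/6c comp=t1/8c wait=8 total=17
k=3 load=t3/5c comp=t2/3c wait=5 total=22
k=4 load=t4/8c comp=t3/3c wait=8 total=30
k=5 load=t5/8c comp=t4/7c wait=8 total=38
k=6 load=t6/2c comp=t5/3c wait=3 total=41
k=7 load=t7/2c comp=t6/3c wait=3 total=44
k=8 load=- comp=t7/4c wait=4 total=48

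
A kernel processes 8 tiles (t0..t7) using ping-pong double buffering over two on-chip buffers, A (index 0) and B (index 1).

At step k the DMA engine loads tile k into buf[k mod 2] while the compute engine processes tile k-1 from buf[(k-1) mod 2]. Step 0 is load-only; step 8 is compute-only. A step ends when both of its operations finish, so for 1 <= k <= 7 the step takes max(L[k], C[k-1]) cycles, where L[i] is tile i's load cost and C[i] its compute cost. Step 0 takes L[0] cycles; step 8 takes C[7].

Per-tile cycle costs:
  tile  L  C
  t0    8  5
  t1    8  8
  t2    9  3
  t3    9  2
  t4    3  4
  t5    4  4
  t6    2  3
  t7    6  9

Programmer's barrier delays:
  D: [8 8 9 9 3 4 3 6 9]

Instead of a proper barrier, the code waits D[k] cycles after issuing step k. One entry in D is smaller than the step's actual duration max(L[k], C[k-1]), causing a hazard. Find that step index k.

step 0: need L[0]=8 = 8; D[0]=8 ok
step 1: need max(L[1]=8,C[0]=5) = 8; D[1]=8 ok
step 2: need max(L[2]=9,C[1]=8) = 9; D[2]=9 ok
step 3: need max(L[3]=9,C[2]=3) = 9; D[3]=9 ok
step 4: need max(L[4]=3,C[3]=2) = 3; D[4]=3 ok
step 5: need max(L[5]=4,C[4]=4) = 4; D[5]=4 ok
step 6: need max(L[6]=2,C[5]=4) = 4; D[6]=3 SHORT
step 7: need max(L[7]=6,C[6]=3) = 6; D[7]=6 ok
step 8: need C[7]=9 = 9; D[8]=9 ok

hazard at step 6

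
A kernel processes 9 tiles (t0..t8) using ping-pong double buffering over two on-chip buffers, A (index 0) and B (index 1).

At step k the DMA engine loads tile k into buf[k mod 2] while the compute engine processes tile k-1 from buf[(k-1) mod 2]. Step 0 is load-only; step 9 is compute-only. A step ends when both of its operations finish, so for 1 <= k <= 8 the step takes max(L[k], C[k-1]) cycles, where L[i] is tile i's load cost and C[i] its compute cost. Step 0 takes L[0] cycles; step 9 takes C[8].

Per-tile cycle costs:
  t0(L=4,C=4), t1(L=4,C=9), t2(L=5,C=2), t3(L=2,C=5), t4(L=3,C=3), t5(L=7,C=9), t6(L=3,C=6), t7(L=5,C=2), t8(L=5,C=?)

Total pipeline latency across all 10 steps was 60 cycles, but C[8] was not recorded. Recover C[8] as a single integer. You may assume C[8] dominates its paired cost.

C[8] = 9

step 0 | dur = L[0]=4 = 4
step 1 | dur = max(L[1]=4, C[0]=4) = 4
step 2 | dur = max(L[2]=5, C[1]=9) = 9
step 3 | dur = max(L[3]=2, C[2]=2) = 2
step 4 | dur = max(L[4]=3, C[3]=5) = 5
step 5 | dur = max(L[5]=7, C[4]=3) = 7
step 6 | dur = max(L[6]=3, C[5]=9) = 9
step 7 | dur = max(L[7]=5, C[6]=6) = 6
step 8 | dur = max(L[8]=5, C[7]=2) = 5
step 9 | dur = C[8]=? = C[8]  (unknown; binding)
sum of known step durations = 51
dur[9] = total - known = 60 - 51 = 9
C[8] is the binding max in step 9, so C[8] = dur[9] = 9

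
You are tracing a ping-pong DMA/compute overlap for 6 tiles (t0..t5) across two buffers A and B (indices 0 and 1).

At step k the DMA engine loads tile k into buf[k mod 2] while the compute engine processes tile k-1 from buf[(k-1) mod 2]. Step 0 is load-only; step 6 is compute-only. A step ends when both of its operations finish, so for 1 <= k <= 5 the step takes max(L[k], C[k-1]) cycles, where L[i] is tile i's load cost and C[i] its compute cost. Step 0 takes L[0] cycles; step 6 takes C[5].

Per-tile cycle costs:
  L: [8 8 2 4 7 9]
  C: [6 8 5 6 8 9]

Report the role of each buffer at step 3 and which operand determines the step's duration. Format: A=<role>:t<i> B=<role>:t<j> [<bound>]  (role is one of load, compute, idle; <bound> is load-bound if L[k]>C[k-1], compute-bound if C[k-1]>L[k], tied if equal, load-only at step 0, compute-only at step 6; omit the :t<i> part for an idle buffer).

  0. 8=8c; end=8; A:t0 B:-
  1. max(8,6)=8c; end=16; A:t0 B:t1
  2. max(2,8)=8c; end=24; A:t2 B:t1
  3. max(4,5)=5c; end=29; A:t2 B:t3
  4. max(7,6)=7c; end=36; A:t4 B:t3
  5. max(9,8)=9c; end=45; A:t4 B:t5
  6. 9=9c; end=54; A:t4 B:t5

step 3: A=compute:t2 B=load:t3 [compute-bound]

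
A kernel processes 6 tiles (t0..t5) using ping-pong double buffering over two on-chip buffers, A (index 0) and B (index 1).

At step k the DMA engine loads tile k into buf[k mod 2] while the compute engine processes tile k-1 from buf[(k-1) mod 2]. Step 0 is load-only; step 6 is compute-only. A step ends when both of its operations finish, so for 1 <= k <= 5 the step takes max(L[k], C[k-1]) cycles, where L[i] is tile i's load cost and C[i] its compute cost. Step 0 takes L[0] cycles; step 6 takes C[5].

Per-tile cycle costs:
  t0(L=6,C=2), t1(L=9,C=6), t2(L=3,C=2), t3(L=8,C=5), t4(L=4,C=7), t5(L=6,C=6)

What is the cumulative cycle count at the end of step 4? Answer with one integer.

step 0: L[0]=6 → dur=6, Σ=6 | A=load:t0 B=idle [load-only]
step 1: L[1]=9 C[0]=2 → dur=9, Σ=15 | A=compute:t0 B=load:t1 [load-bound]
step 2: L[2]=3 C[1]=6 → dur=6, Σ=21 | A=load:t2 B=compute:t1 [compute-bound]
step 3: L[3]=8 C[2]=2 → dur=8, Σ=29 | A=compute:t2 B=load:t3 [load-bound]
step 4: L[4]=4 C[3]=5 → dur=5, Σ=34 | A=load:t4 B=compute:t3 [compute-bound]
step 5: L[5]=6 C[4]=7 → dur=7, Σ=41 | A=compute:t4 B=load:t5 [compute-bound]
step 6: C[5]=6 → dur=6, Σ=47 | A=idle B=compute:t5 [compute-only]

end_cycle[4] = 34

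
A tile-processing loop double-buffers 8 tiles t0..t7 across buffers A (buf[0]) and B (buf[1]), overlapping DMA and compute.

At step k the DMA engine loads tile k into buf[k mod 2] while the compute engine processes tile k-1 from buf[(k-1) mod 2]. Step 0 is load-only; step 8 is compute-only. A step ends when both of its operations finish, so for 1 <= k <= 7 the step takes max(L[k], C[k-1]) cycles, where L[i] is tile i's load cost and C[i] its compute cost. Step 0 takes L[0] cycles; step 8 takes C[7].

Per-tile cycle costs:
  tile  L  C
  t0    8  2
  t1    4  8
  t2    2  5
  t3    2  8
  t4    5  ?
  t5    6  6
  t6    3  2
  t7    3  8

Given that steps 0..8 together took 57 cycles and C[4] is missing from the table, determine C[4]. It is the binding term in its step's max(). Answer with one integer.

step 0 → dur = L[0]=8 = 8
step 1 → dur = max(L[1]=4, C[0]=2) = 4
step 2 → dur = max(L[2]=2, C[1]=8) = 8
step 3 → dur = max(L[3]=2, C[2]=5) = 5
step 4 → dur = max(L[4]=5, C[3]=8) = 8
step 5 → dur = max(L[5]=6, C[4]=?) = C[4]  (unknown; binding)
step 6 → dur = max(L[6]=3, C[5]=6) = 6
step 7 → dur = max(L[7]=3, C[6]=2) = 3
step 8 → dur = C[7]=8 = 8
sum of known step durations = 50
dur[5] = total - known = 57 - 50 = 7
C[4] is the binding max in step 5, so C[4] = dur[5] = 7

C[4] = 7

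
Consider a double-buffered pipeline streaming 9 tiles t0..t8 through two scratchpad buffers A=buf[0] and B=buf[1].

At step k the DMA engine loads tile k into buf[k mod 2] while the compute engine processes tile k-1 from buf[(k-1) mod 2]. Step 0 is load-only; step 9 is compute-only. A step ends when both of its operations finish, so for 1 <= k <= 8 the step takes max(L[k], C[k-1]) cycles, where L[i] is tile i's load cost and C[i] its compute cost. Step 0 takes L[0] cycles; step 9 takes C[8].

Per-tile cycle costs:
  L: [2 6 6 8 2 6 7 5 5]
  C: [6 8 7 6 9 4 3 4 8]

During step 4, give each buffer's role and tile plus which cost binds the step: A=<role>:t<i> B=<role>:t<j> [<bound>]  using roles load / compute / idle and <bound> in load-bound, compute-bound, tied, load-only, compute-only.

step 4: A=load:t4 B=compute:t3 [compute-bound]

step 0: L[0]=2 → dur=2, Σ=2 | A=load:t0 B=idle [load-only]
step 1: L[1]=6 C[0]=6 → dur=6, Σ=8 | A=compute:t0 B=load:t1 [tied]
step 2: L[2]=6 C[1]=8 → dur=8, Σ=16 | A=load:t2 B=compute:t1 [compute-bound]
step 3: L[3]=8 C[2]=7 → dur=8, Σ=24 | A=compute:t2 B=load:t3 [load-bound]
step 4: L[4]=2 C[3]=6 → dur=6, Σ=30 | A=load:t4 B=compute:t3 [compute-bound]
step 5: L[5]=6 C[4]=9 → dur=9, Σ=39 | A=compute:t4 B=load:t5 [compute-bound]
step 6: L[6]=7 C[5]=4 → dur=7, Σ=46 | A=load:t6 B=compute:t5 [load-bound]
step 7: L[7]=5 C[6]=3 → dur=5, Σ=51 | A=compute:t6 B=load:t7 [load-bound]
step 8: L[8]=5 C[7]=4 → dur=5, Σ=56 | A=load:t8 B=compute:t7 [load-bound]
step 9: C[8]=8 → dur=8, Σ=64 | A=compute:t8 B=idle [compute-only]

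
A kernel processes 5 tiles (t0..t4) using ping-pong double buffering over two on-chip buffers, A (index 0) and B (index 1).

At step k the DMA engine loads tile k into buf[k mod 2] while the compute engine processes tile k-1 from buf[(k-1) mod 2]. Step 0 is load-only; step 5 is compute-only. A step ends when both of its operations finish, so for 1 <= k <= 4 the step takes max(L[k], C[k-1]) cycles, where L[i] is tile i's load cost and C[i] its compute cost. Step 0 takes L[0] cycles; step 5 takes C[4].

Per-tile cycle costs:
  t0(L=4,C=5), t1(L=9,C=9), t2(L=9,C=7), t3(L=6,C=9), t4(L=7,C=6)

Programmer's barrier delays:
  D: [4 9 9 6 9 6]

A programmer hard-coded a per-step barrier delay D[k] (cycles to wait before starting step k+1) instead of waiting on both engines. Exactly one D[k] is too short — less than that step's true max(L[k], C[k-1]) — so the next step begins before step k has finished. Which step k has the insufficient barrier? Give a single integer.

hazard at step 3

[0] required=L[0]=4=4 vs D=4 ok
[1] required=max(L[1]=9,C[0]=5)=9 vs D=9 ok
[2] required=max(L[2]=9,C[1]=9)=9 vs D=9 ok
[3] required=max(L[3]=6,C[2]=7)=7 vs D=6 SHORT
[4] required=max(L[4]=7,C[3]=9)=9 vs D=9 ok
[5] required=C[4]=6=6 vs D=6 ok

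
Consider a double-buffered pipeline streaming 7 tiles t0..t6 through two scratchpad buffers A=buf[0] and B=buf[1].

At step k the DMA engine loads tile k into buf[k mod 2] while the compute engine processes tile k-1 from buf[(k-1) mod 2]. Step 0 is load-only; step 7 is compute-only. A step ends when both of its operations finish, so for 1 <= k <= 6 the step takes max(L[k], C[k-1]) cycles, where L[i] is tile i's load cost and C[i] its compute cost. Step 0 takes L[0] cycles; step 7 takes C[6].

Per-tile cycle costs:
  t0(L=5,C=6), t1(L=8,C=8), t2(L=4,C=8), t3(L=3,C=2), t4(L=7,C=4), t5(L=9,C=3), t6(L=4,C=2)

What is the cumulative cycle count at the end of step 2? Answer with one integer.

  0. 5=5c; end=5; A:t0 B:-
  1. max(8,6)=8c; end=13; A:t0 B:t1
  2. max(4,8)=8c; end=21; A:t2 B:t1
  3. max(3,8)=8c; end=29; A:t2 B:t3
  4. max(7,2)=7c; end=36; A:t4 B:t3
  5. max(9,4)=9c; end=45; A:t4 B:t5
  6. max(4,3)=4c; end=49; A:t6 B:t5
  7. 2=2c; end=51; A:t6 B:t5

end_cycle[2] = 21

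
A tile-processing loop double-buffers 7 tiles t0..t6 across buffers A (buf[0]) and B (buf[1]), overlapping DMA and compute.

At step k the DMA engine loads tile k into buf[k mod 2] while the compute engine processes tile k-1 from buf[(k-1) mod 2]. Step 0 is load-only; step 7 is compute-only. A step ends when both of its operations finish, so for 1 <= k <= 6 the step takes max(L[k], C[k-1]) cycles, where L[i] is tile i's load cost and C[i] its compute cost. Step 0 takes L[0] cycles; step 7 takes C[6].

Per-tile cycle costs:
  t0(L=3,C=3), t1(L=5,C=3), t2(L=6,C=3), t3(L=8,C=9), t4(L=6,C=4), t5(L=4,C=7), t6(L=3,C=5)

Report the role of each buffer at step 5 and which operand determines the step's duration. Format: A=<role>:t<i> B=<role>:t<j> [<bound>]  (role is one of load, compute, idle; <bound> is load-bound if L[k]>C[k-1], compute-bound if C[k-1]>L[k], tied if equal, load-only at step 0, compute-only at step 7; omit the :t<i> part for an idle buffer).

step 0: L[0]=3 → dur=3, Σ=3 | A=load:t0 B=idle [load-only]
step 1: L[1]=5 C[0]=3 → dur=5, Σ=8 | A=compute:t0 B=load:t1 [load-bound]
step 2: L[2]=6 C[1]=3 → dur=6, Σ=14 | A=load:t2 B=compute:t1 [load-bound]
step 3: L[3]=8 C[2]=3 → dur=8, Σ=22 | A=compute:t2 B=load:t3 [load-bound]
step 4: L[4]=6 C[3]=9 → dur=9, Σ=31 | A=load:t4 B=compute:t3 [compute-bound]
step 5: L[5]=4 C[4]=4 → dur=4, Σ=35 | A=compute:t4 B=load:t5 [tied]
step 6: L[6]=3 C[5]=7 → dur=7, Σ=42 | A=load:t6 B=compute:t5 [compute-bound]
step 7: C[6]=5 → dur=5, Σ=47 | A=compute:t6 B=idle [compute-only]

step 5: A=compute:t4 B=load:t5 [tied]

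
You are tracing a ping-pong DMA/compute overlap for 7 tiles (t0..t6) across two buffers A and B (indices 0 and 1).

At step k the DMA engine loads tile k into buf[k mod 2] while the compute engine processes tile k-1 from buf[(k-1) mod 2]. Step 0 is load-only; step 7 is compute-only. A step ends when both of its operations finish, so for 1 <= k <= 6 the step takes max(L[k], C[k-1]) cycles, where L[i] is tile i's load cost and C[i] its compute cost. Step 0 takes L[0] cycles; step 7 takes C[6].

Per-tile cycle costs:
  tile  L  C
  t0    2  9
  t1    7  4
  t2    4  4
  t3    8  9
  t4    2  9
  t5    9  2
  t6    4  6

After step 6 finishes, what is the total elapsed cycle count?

step 0: L[0]=2 → dur=2, Σ=2 | A=load:t0 B=idle [load-only]
step 1: L[1]=7 C[0]=9 → dur=9, Σ=11 | A=compute:t0 B=load:t1 [compute-bound]
step 2: L[2]=4 C[1]=4 → dur=4, Σ=15 | A=load:t2 B=compute:t1 [tied]
step 3: L[3]=8 C[2]=4 → dur=8, Σ=23 | A=compute:t2 B=load:t3 [load-bound]
step 4: L[4]=2 C[3]=9 → dur=9, Σ=32 | A=load:t4 B=compute:t3 [compute-bound]
step 5: L[5]=9 C[4]=9 → dur=9, Σ=41 | A=compute:t4 B=load:t5 [tied]
step 6: L[6]=4 C[5]=2 → dur=4, Σ=45 | A=load:t6 B=compute:t5 [load-bound]
step 7: C[6]=6 → dur=6, Σ=51 | A=compute:t6 B=idle [compute-only]

end_cycle[6] = 45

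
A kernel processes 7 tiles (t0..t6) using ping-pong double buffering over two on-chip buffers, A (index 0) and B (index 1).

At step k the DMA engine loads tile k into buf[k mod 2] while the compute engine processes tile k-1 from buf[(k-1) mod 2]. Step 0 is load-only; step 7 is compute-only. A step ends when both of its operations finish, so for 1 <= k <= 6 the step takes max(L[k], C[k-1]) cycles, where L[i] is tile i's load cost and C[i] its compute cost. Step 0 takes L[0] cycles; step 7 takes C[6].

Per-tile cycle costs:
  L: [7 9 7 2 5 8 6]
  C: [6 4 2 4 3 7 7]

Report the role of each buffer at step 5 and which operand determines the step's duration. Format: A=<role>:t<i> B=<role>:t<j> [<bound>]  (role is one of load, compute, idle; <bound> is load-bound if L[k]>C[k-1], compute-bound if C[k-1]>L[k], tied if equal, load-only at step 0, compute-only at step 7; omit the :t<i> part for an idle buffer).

step 5: A=compute:t4 B=load:t5 [load-bound]

step 0: L[0]=7 → dur=7, Σ=7 | A=load:t0 B=idle [load-only]
step 1: L[1]=9 C[0]=6 → dur=9, Σ=16 | A=compute:t0 B=load:t1 [load-bound]
step 2: L[2]=7 C[1]=4 → dur=7, Σ=23 | A=load:t2 B=compute:t1 [load-bound]
step 3: L[3]=2 C[2]=2 → dur=2, Σ=25 | A=compute:t2 B=load:t3 [tied]
step 4: L[4]=5 C[3]=4 → dur=5, Σ=30 | A=load:t4 B=compute:t3 [load-bound]
step 5: L[5]=8 C[4]=3 → dur=8, Σ=38 | A=compute:t4 B=load:t5 [load-bound]
step 6: L[6]=6 C[5]=7 → dur=7, Σ=45 | A=load:t6 B=compute:t5 [compute-bound]
step 7: C[6]=7 → dur=7, Σ=52 | A=compute:t6 B=idle [compute-only]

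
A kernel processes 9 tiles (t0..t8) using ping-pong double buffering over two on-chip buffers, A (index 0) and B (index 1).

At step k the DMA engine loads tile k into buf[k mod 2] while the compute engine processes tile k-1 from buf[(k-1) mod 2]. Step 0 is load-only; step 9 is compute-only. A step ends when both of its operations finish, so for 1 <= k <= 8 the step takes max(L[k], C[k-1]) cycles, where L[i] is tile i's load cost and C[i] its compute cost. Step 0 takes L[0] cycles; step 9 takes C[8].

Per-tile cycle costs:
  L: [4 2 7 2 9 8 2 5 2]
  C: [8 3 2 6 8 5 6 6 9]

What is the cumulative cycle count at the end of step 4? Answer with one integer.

end_cycle[4] = 30

  0. 4=4c; end=4; A:t0 B:-
  1. max(2,8)=8c; end=12; A:t0 B:t1
  2. max(7,3)=7c; end=19; A:t2 B:t1
  3. max(2,2)=2c; end=21; A:t2 B:t3
  4. max(9,6)=9c; end=30; A:t4 B:t3
  5. max(8,8)=8c; end=38; A:t4 B:t5
  6. max(2,5)=5c; end=43; A:t6 B:t5
  7. max(5,6)=6c; end=49; A:t6 B:t7
  8. max(2,6)=6c; end=55; A:t8 B:t7
  9. 9=9c; end=64; A:t8 B:t7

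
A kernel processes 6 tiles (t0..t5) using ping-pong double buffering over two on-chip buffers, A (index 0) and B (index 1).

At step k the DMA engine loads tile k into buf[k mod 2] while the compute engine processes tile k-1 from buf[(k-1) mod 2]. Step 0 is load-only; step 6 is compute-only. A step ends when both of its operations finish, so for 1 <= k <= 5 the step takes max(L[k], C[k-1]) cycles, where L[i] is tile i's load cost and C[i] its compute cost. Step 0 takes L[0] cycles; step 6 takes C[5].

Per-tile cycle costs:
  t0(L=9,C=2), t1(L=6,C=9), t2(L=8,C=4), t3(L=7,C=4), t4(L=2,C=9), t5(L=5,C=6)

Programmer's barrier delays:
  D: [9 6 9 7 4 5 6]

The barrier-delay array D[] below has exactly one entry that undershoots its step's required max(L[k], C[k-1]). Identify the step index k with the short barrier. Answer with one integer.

k=0 barrier L[0]=9→9c, D[0]=9 ok
k=1 barrier max(L[1]=6,C[0]=2)→6c, D[1]=6 ok
k=2 barrier max(L[2]=8,C[1]=9)→9c, D[2]=9 ok
k=3 barrier max(L[3]=7,C[2]=4)→7c, D[3]=7 ok
k=4 barrier max(L[4]=2,C[3]=4)→4c, D[4]=4 ok
k=5 barrier max(L[5]=5,C[4]=9)→9c, D[5]=5 SHORT
k=6 barrier C[5]=6→6c, D[6]=6 ok

hazard at step 5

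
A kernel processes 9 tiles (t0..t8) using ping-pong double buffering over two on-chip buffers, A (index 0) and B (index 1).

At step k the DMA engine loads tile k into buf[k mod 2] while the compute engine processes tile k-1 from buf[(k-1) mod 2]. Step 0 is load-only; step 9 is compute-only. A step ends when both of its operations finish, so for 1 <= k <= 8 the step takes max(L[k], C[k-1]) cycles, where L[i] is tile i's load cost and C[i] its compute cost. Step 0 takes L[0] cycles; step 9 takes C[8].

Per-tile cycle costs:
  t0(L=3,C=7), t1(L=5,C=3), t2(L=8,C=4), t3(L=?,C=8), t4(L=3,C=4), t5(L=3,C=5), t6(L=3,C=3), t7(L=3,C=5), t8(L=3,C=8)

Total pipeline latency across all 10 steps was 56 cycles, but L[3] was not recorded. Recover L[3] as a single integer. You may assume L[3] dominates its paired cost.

L[3] = 5

step 0 = dur = L[0]=3 = 3
step 1 = dur = max(L[1]=5, C[0]=7) = 7
step 2 = dur = max(L[2]=8, C[1]=3) = 8
step 3 = dur = max(L[3]=?, C[2]=4) = L[3]  (unknown; binding)
step 4 = dur = max(L[4]=3, C[3]=8) = 8
step 5 = dur = max(L[5]=3, C[4]=4) = 4
step 6 = dur = max(L[6]=3, C[5]=5) = 5
step 7 = dur = max(L[7]=3, C[6]=3) = 3
step 8 = dur = max(L[8]=3, C[7]=5) = 5
step 9 = dur = C[8]=8 = 8
sum of known step durations = 51
dur[3] = total - known = 56 - 51 = 5
L[3] is the binding max in step 3, so L[3] = dur[3] = 5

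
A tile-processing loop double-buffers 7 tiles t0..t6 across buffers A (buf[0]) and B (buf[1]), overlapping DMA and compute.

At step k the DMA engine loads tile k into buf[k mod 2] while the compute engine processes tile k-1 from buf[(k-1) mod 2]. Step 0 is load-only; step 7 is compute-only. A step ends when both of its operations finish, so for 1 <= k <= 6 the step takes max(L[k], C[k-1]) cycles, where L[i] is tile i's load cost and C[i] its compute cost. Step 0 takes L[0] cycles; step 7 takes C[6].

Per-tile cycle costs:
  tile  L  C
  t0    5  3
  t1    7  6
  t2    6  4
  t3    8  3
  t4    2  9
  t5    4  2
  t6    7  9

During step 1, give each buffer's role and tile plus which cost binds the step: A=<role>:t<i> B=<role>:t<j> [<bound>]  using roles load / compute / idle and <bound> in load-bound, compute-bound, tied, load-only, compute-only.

step 1: A=compute:t0 B=load:t1 [load-bound]

  0. 5=5c; end=5; A:t0 B:-
  1. max(7,3)=7c; end=12; A:t0 B:t1
  2. max(6,6)=6c; end=18; A:t2 B:t1
  3. max(8,4)=8c; end=26; A:t2 B:t3
  4. max(2,3)=3c; end=29; A:t4 B:t3
  5. max(4,9)=9c; end=38; A:t4 B:t5
  6. max(7,2)=7c; end=45; A:t6 B:t5
  7. 9=9c; end=54; A:t6 B:t5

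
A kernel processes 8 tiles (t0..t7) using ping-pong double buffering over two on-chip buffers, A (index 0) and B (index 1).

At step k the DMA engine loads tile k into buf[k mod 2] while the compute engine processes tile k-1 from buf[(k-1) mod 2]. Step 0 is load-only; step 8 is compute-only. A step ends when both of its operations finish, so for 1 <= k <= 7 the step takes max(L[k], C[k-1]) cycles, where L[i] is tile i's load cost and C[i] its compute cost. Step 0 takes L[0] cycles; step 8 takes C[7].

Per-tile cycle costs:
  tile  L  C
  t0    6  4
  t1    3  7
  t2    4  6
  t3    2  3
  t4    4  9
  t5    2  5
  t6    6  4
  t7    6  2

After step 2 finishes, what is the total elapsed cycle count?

k=0 load=t0/6c comp=- wait=6 total=6
k=1 load=t1/3c comp=t0/4c wait=4 total=10
k=2 load=t2/4c comp=t1/7c wait=7 total=17
k=3 load=t3/2c comp=t2/6c wait=6 total=23
k=4 load=t4/4c comp=t3/3c wait=4 total=27
k=5 load=t5/2c comp=t4/9c wait=9 total=36
k=6 load=t6/6c comp=t5/5c wait=6 total=42
k=7 load=t7/6c comp=t6/4c wait=6 total=48
k=8 load=- comp=t7/2c wait=2 total=50

end_cycle[2] = 17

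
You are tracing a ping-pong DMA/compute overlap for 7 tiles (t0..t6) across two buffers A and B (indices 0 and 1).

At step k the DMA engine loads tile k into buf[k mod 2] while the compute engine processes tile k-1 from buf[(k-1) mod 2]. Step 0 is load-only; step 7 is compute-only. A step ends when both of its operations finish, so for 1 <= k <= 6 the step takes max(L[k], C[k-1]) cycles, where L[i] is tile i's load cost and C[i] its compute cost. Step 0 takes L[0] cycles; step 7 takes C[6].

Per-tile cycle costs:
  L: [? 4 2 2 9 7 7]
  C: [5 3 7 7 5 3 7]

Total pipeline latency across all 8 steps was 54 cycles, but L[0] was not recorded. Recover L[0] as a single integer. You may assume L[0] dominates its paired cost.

step 0: dur = L[0]=? = L[0]  (unknown; binding)
step 1: dur = max(L[1]=4, C[0]=5) = 5
step 2: dur = max(L[2]=2, C[1]=3) = 3
step 3: dur = max(L[3]=2, C[2]=7) = 7
step 4: dur = max(L[4]=9, C[3]=7) = 9
step 5: dur = max(L[5]=7, C[4]=5) = 7
step 6: dur = max(L[6]=7, C[5]=3) = 7
step 7: dur = C[6]=7 = 7
sum of known step durations = 45
dur[0] = total - known = 54 - 45 = 9
L[0] is the binding max in step 0, so L[0] = dur[0] = 9

L[0] = 9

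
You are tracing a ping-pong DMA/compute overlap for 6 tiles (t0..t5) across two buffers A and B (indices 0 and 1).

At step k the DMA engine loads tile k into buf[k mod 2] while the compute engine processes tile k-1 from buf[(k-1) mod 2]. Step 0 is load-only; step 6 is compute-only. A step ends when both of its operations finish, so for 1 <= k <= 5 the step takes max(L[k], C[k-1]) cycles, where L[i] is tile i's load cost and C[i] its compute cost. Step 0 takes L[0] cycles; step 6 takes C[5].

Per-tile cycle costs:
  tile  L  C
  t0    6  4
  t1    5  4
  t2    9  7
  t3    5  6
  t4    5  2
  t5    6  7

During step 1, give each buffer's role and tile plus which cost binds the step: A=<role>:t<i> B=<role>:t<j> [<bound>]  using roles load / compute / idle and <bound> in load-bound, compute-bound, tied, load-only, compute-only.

step 1: A=compute:t0 B=load:t1 [load-bound]

[0] DMA t0→A (6c) ∥ CU idle ⇒ 6c, clock 6
[1] DMA t1→B (5c) ∥ CU A:t0 (4c) ⇒ 5c, clock 11
[2] DMA t2→A (9c) ∥ CU B:t1 (4c) ⇒ 9c, clock 20
[3] DMA t3→B (5c) ∥ CU A:t2 (7c) ⇒ 7c, clock 27
[4] DMA t4→A (5c) ∥ CU B:t3 (6c) ⇒ 6c, clock 33
[5] DMA t5→B (6c) ∥ CU A:t4 (2c) ⇒ 6c, clock 39
[6] DMA idle ∥ CU B:t5 (7c) ⇒ 7c, clock 46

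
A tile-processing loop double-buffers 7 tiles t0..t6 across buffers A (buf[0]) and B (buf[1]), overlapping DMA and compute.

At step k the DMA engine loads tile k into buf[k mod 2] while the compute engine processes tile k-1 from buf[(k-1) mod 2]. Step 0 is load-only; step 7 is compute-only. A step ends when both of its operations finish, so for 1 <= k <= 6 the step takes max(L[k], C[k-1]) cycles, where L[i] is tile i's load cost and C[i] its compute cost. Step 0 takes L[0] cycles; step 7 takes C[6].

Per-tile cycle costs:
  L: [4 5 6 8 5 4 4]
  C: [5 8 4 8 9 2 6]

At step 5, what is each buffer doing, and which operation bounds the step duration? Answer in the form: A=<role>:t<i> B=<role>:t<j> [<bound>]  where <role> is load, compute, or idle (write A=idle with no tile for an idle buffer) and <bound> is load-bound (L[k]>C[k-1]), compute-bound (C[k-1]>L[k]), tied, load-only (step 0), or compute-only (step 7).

step 0: L[0]=4 → dur=4, Σ=4 | A=load:t0 B=idle [load-only]
step 1: L[1]=5 C[0]=5 → dur=5, Σ=9 | A=compute:t0 B=load:t1 [tied]
step 2: L[2]=6 C[1]=8 → dur=8, Σ=17 | A=load:t2 B=compute:t1 [compute-bound]
step 3: L[3]=8 C[2]=4 → dur=8, Σ=25 | A=compute:t2 B=load:t3 [load-bound]
step 4: L[4]=5 C[3]=8 → dur=8, Σ=33 | A=load:t4 B=compute:t3 [compute-bound]
step 5: L[5]=4 C[4]=9 → dur=9, Σ=42 | A=compute:t4 B=load:t5 [compute-bound]
step 6: L[6]=4 C[5]=2 → dur=4, Σ=46 | A=load:t6 B=compute:t5 [load-bound]
step 7: C[6]=6 → dur=6, Σ=52 | A=compute:t6 B=idle [compute-only]

step 5: A=compute:t4 B=load:t5 [compute-bound]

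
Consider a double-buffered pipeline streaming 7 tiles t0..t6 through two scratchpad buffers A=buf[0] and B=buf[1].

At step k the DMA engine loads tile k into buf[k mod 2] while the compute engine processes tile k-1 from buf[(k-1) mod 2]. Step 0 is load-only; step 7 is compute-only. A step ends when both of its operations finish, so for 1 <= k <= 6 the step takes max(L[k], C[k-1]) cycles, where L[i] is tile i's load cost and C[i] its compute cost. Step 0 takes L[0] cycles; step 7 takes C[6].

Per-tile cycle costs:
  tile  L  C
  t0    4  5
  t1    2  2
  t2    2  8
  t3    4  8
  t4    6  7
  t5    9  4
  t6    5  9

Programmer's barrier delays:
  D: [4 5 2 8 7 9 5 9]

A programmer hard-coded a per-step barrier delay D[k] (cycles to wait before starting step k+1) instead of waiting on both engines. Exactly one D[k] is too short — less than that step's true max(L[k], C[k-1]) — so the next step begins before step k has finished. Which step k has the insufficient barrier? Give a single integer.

hazard at step 4

step 0: need L[0]=4 = 4; D[0]=4 ok
step 1: need max(L[1]=2,C[0]=5) = 5; D[1]=5 ok
step 2: need max(L[2]=2,C[1]=2) = 2; D[2]=2 ok
step 3: need max(L[3]=4,C[2]=8) = 8; D[3]=8 ok
step 4: need max(L[4]=6,C[3]=8) = 8; D[4]=7 SHORT
step 5: need max(L[5]=9,C[4]=7) = 9; D[5]=9 ok
step 6: need max(L[6]=5,C[5]=4) = 5; D[6]=5 ok
step 7: need C[6]=9 = 9; D[7]=9 ok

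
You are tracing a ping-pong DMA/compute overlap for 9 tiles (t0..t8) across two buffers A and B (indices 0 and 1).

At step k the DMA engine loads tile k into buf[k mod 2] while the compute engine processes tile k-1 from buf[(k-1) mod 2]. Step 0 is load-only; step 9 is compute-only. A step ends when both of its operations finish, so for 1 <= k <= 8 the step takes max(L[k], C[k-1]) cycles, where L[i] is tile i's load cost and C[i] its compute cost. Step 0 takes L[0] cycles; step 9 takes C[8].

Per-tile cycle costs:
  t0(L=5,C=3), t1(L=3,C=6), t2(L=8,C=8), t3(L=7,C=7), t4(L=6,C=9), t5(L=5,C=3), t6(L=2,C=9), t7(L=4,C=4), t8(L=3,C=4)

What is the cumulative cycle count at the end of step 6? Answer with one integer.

end_cycle[6] = 43

step 0: L[0]=5 → dur=5, Σ=5 | A=load:t0 B=idle [load-only]
step 1: L[1]=3 C[0]=3 → dur=3, Σ=8 | A=compute:t0 B=load:t1 [tied]
step 2: L[2]=8 C[1]=6 → dur=8, Σ=16 | A=load:t2 B=compute:t1 [load-bound]
step 3: L[3]=7 C[2]=8 → dur=8, Σ=24 | A=compute:t2 B=load:t3 [compute-bound]
step 4: L[4]=6 C[3]=7 → dur=7, Σ=31 | A=load:t4 B=compute:t3 [compute-bound]
step 5: L[5]=5 C[4]=9 → dur=9, Σ=40 | A=compute:t4 B=load:t5 [compute-bound]
step 6: L[6]=2 C[5]=3 → dur=3, Σ=43 | A=load:t6 B=compute:t5 [compute-bound]
step 7: L[7]=4 C[6]=9 → dur=9, Σ=52 | A=compute:t6 B=load:t7 [compute-bound]
step 8: L[8]=3 C[7]=4 → dur=4, Σ=56 | A=load:t8 B=compute:t7 [compute-bound]
step 9: C[8]=4 → dur=4, Σ=60 | A=compute:t8 B=idle [compute-only]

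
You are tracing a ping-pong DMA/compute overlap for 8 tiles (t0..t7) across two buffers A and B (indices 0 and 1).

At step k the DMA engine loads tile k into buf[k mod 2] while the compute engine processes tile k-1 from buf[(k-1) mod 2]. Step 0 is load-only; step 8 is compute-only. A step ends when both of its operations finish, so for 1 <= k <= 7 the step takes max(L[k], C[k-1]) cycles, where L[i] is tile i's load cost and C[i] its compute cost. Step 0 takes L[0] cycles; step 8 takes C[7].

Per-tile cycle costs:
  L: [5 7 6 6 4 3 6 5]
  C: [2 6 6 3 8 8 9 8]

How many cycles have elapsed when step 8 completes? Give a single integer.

end_cycle[8] = 61

[0] DMA t0→A (5c) ∥ CU idle ⇒ 5c, clock 5
[1] DMA t1→B (7c) ∥ CU A:t0 (2c) ⇒ 7c, clock 12
[2] DMA t2→A (6c) ∥ CU B:t1 (6c) ⇒ 6c, clock 18
[3] DMA t3→B (6c) ∥ CU A:t2 (6c) ⇒ 6c, clock 24
[4] DMA t4→A (4c) ∥ CU B:t3 (3c) ⇒ 4c, clock 28
[5] DMA t5→B (3c) ∥ CU A:t4 (8c) ⇒ 8c, clock 36
[6] DMA t6→A (6c) ∥ CU B:t5 (8c) ⇒ 8c, clock 44
[7] DMA t7→B (5c) ∥ CU A:t6 (9c) ⇒ 9c, clock 53
[8] DMA idle ∥ CU B:t7 (8c) ⇒ 8c, clock 61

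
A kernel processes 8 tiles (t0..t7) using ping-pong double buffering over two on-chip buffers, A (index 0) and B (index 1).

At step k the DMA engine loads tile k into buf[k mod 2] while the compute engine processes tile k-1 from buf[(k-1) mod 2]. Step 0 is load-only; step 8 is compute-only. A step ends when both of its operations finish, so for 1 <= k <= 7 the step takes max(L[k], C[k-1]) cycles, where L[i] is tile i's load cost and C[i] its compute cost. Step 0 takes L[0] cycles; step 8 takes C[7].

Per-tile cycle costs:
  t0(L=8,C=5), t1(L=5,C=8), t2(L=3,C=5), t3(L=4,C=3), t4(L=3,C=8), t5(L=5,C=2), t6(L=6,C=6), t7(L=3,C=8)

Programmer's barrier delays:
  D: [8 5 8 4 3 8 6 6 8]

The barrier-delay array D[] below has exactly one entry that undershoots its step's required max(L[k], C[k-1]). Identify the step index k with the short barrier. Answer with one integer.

step 0: need L[0]=8 = 8; D[0]=8 ok
step 1: need max(L[1]=5,C[0]=5) = 5; D[1]=5 ok
step 2: need max(L[2]=3,C[1]=8) = 8; D[2]=8 ok
step 3: need max(L[3]=4,C[2]=5) = 5; D[3]=4 SHORT
step 4: need max(L[4]=3,C[3]=3) = 3; D[4]=3 ok
step 5: need max(L[5]=5,C[4]=8) = 8; D[5]=8 ok
step 6: need max(L[6]=6,C[5]=2) = 6; D[6]=6 ok
step 7: need max(L[7]=3,C[6]=6) = 6; D[7]=6 ok
step 8: need C[7]=8 = 8; D[8]=8 ok

hazard at step 3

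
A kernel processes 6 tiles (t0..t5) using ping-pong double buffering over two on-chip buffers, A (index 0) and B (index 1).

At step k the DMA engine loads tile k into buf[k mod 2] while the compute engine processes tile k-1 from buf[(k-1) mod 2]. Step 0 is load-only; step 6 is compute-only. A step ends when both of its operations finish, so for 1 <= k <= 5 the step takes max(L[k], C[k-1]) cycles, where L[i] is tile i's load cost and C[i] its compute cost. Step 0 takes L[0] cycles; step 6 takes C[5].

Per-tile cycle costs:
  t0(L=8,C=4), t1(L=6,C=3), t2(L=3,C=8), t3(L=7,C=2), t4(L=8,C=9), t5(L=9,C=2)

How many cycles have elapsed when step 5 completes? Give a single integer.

[0] DMA t0→A (8c) ∥ CU idle ⇒ 8c, clock 8
[1] DMA t1→B (6c) ∥ CU A:t0 (4c) ⇒ 6c, clock 14
[2] DMA t2→A (3c) ∥ CU B:t1 (3c) ⇒ 3c, clock 17
[3] DMA t3→B (7c) ∥ CU A:t2 (8c) ⇒ 8c, clock 25
[4] DMA t4→A (8c) ∥ CU B:t3 (2c) ⇒ 8c, clock 33
[5] DMA t5→B (9c) ∥ CU A:t4 (9c) ⇒ 9c, clock 42
[6] DMA idle ∥ CU B:t5 (2c) ⇒ 2c, clock 44

end_cycle[5] = 42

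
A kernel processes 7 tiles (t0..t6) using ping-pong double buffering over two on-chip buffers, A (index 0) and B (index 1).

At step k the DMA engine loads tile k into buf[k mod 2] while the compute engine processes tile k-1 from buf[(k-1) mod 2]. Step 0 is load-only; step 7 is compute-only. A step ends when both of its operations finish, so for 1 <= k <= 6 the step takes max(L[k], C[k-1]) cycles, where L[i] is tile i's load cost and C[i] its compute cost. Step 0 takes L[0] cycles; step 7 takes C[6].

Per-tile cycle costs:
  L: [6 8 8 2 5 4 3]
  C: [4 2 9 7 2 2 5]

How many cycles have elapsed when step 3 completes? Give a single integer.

step 0: L[0]=6 → dur=6, Σ=6 | A=load:t0 B=idle [load-only]
step 1: L[1]=8 C[0]=4 → dur=8, Σ=14 | A=compute:t0 B=load:t1 [load-bound]
step 2: L[2]=8 C[1]=2 → dur=8, Σ=22 | A=load:t2 B=compute:t1 [load-bound]
step 3: L[3]=2 C[2]=9 → dur=9, Σ=31 | A=compute:t2 B=load:t3 [compute-bound]
step 4: L[4]=5 C[3]=7 → dur=7, Σ=38 | A=load:t4 B=compute:t3 [compute-bound]
step 5: L[5]=4 C[4]=2 → dur=4, Σ=42 | A=compute:t4 B=load:t5 [load-bound]
step 6: L[6]=3 C[5]=2 → dur=3, Σ=45 | A=load:t6 B=compute:t5 [load-bound]
step 7: C[6]=5 → dur=5, Σ=50 | A=compute:t6 B=idle [compute-only]

end_cycle[3] = 31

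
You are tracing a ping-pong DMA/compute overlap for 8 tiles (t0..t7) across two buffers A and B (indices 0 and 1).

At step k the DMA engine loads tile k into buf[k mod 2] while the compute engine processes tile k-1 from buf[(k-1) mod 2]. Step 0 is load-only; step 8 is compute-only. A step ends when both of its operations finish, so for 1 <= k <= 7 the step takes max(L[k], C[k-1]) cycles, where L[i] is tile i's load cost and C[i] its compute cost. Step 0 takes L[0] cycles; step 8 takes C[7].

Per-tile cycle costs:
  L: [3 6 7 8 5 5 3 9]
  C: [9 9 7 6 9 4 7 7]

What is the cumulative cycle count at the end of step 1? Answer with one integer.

end_cycle[1] = 12

step 0: L[0]=3 → dur=3, Σ=3 | A=load:t0 B=idle [load-only]
step 1: L[1]=6 C[0]=9 → dur=9, Σ=12 | A=compute:t0 B=load:t1 [compute-bound]
step 2: L[2]=7 C[1]=9 → dur=9, Σ=21 | A=load:t2 B=compute:t1 [compute-bound]
step 3: L[3]=8 C[2]=7 → dur=8, Σ=29 | A=compute:t2 B=load:t3 [load-bound]
step 4: L[4]=5 C[3]=6 → dur=6, Σ=35 | A=load:t4 B=compute:t3 [compute-bound]
step 5: L[5]=5 C[4]=9 → dur=9, Σ=44 | A=compute:t4 B=load:t5 [compute-bound]
step 6: L[6]=3 C[5]=4 → dur=4, Σ=48 | A=load:t6 B=compute:t5 [compute-bound]
step 7: L[7]=9 C[6]=7 → dur=9, Σ=57 | A=compute:t6 B=load:t7 [load-bound]
step 8: C[7]=7 → dur=7, Σ=64 | A=idle B=compute:t7 [compute-only]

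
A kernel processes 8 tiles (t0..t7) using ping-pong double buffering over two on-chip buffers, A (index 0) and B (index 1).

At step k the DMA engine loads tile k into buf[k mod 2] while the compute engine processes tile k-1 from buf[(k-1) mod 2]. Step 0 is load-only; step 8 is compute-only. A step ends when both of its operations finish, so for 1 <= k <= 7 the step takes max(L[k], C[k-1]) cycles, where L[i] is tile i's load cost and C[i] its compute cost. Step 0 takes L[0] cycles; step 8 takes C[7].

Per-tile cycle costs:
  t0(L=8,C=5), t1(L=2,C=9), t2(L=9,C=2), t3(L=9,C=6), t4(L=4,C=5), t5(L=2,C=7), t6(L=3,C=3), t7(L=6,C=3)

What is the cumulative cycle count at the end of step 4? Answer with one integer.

  0. 8=8c; end=8; A:t0 B:-
  1. max(2,5)=5c; end=13; A:t0 B:t1
  2. max(9,9)=9c; end=22; A:t2 B:t1
  3. max(9,2)=9c; end=31; A:t2 B:t3
  4. max(4,6)=6c; end=37; A:t4 B:t3
  5. max(2,5)=5c; end=42; A:t4 B:t5
  6. max(3,7)=7c; end=49; A:t6 B:t5
  7. max(6,3)=6c; end=55; A:t6 B:t7
  8. 3=3c; end=58; A:t6 B:t7

end_cycle[4] = 37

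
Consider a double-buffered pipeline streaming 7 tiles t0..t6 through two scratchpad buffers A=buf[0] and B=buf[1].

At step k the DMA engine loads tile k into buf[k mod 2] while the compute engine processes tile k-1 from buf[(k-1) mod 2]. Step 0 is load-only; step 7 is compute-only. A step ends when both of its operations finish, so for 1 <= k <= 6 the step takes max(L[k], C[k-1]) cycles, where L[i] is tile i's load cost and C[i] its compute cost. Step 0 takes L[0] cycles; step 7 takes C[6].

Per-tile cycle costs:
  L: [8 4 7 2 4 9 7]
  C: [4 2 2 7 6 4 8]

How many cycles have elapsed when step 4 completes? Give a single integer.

step 0: L[0]=8 → dur=8, Σ=8 | A=load:t0 B=idle [load-only]
step 1: L[1]=4 C[0]=4 → dur=4, Σ=12 | A=compute:t0 B=load:t1 [tied]
step 2: L[2]=7 C[1]=2 → dur=7, Σ=19 | A=load:t2 B=compute:t1 [load-bound]
step 3: L[3]=2 C[2]=2 → dur=2, Σ=21 | A=compute:t2 B=load:t3 [tied]
step 4: L[4]=4 C[3]=7 → dur=7, Σ=28 | A=load:t4 B=compute:t3 [compute-bound]
step 5: L[5]=9 C[4]=6 → dur=9, Σ=37 | A=compute:t4 B=load:t5 [load-bound]
step 6: L[6]=7 C[5]=4 → dur=7, Σ=44 | A=load:t6 B=compute:t5 [load-bound]
step 7: C[6]=8 → dur=8, Σ=52 | A=compute:t6 B=idle [compute-only]

end_cycle[4] = 28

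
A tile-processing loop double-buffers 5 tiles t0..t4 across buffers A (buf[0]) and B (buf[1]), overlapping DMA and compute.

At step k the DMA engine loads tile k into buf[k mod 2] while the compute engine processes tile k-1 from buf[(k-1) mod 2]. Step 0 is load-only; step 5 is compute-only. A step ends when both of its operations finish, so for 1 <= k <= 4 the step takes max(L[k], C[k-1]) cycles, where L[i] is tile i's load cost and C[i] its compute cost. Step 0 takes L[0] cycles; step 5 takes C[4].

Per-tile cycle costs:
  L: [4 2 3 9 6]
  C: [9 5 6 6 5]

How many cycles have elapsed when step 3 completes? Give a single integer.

[0] DMA t0→A (4c) ∥ CU idle ⇒ 4c, clock 4
[1] DMA t1→B (2c) ∥ CU A:t0 (9c) ⇒ 9c, clock 13
[2] DMA t2→A (3c) ∥ CU B:t1 (5c) ⇒ 5c, clock 18
[3] DMA t3→B (9c) ∥ CU A:t2 (6c) ⇒ 9c, clock 27
[4] DMA t4→A (6c) ∥ CU B:t3 (6c) ⇒ 6c, clock 33
[5] DMA idle ∥ CU A:t4 (5c) ⇒ 5c, clock 38

end_cycle[3] = 27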